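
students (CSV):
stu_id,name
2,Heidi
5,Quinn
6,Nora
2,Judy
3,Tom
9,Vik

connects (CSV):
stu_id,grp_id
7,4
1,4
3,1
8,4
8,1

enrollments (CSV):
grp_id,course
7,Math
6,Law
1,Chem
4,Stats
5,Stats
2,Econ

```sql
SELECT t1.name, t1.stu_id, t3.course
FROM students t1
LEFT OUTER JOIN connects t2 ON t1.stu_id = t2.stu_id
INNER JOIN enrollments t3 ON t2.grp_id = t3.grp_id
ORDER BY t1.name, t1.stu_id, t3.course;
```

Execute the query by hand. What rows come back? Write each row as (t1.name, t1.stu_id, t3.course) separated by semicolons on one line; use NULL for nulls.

(Tom, 3, Chem)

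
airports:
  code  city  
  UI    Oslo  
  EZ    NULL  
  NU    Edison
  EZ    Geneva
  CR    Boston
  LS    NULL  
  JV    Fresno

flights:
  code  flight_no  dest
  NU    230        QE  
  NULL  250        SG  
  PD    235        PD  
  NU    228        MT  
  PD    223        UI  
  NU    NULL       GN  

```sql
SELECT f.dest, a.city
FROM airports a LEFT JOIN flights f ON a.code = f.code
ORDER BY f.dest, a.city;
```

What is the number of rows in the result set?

LEFT JOIN keeps every row from `airports`; unmatched rows get NULL for `flights`'s columns.
Matching on a.code = f.code. A NULL in a compared column never satisfies the condition.
- code=UI: no f row matches, row kept with f columns NULL.
- code=EZ: no f row matches, row kept with f columns NULL.
- code=NU: 3 matching f row(s), so 3 row(s) emitted.
- code=EZ: no f row matches, row kept with f columns NULL.
- code=CR: no f row matches, row kept with f columns NULL.
- code=LS: no f row matches, row kept with f columns NULL.
- code=JV: no f row matches, row kept with f columns NULL.
Total: 3 matched + 6 padded = 9 rows.

9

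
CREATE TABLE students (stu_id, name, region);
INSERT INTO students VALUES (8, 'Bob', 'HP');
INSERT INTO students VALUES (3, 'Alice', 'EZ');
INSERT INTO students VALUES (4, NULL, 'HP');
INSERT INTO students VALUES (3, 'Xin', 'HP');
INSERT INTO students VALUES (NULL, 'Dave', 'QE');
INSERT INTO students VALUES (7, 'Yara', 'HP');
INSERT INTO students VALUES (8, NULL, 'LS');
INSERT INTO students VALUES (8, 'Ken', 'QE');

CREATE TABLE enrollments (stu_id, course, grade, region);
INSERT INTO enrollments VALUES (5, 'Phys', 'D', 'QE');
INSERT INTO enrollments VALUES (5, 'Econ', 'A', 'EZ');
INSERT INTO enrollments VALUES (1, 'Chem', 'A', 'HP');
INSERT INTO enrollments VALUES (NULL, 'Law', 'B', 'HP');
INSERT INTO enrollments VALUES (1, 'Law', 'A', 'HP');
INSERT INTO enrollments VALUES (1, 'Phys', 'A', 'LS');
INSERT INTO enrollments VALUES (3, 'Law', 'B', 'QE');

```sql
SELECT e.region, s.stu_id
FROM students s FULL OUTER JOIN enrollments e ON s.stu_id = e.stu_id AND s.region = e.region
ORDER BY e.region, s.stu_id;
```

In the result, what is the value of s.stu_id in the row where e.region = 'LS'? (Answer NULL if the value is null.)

NULL

FULL OUTER JOIN keeps every row from both sides; unmatched rows get NULL for the other side's columns.
Matching on s.stu_id = e.stu_id AND s.region = e.region. A NULL in a compared column never satisfies the condition.
- s (stu_id=8, region=HP) has no partner → padded with NULL.
- s (stu_id=3, region=EZ) has no partner → padded with NULL.
- s (stu_id=4, region=HP) has no partner → padded with NULL.
- s (stu_id=3, region=HP) has no partner → padded with NULL.
- s (stu_id=NULL, region=QE) has no partner → padded with NULL.
- s (stu_id=7, region=HP) has no partner → padded with NULL.
- s (stu_id=8, region=LS) has no partner → padded with NULL.
- s (stu_id=8, region=QE) has no partner → padded with NULL.
- plus 7 unmatched e row(s), each kept with NULL s columns.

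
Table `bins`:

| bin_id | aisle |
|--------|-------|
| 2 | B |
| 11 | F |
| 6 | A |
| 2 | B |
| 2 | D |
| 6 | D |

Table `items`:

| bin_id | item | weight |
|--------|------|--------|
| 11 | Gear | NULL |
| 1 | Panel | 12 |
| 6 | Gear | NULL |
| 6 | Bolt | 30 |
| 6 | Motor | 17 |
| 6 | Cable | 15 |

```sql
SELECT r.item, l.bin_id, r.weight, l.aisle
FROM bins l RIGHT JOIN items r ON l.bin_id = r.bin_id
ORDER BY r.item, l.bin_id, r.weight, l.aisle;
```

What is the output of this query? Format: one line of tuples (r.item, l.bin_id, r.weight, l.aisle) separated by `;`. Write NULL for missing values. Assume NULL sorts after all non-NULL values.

(Bolt, 6, 30, A); (Bolt, 6, 30, D); (Cable, 6, 15, A); (Cable, 6, 15, D); (Gear, 6, NULL, A); (Gear, 6, NULL, D); (Gear, 11, NULL, F); (Motor, 6, 17, A); (Motor, 6, 17, D); (Panel, NULL, 12, NULL)

RIGHT JOIN keeps every row from `items`; unmatched rows get NULL for `bins`'s columns.
Matching on l.bin_id = r.bin_id.
- bin_id=2: no matching r row.
- bin_id=11: 1 matching r row(s), so 1 row(s) emitted.
- bin_id=6: 4 matching r row(s), so 4 row(s) emitted.
- bin_id=2: no matching r row.
- bin_id=2: no matching r row.
- bin_id=6: 4 matching r row(s), so 4 row(s) emitted.
- plus 1 unmatched r row(s), each kept with NULL l columns.
After projecting and ordering:
r.item | l.bin_id | r.weight | l.aisle
Bolt | 6 | 30 | A
Bolt | 6 | 30 | D
Cable | 6 | 15 | A
Cable | 6 | 15 | D
Gear | 6 | NULL | A
Gear | 6 | NULL | D
Gear | 11 | NULL | F
Motor | 6 | 17 | A
Motor | 6 | 17 | D
Panel | NULL | 12 | NULL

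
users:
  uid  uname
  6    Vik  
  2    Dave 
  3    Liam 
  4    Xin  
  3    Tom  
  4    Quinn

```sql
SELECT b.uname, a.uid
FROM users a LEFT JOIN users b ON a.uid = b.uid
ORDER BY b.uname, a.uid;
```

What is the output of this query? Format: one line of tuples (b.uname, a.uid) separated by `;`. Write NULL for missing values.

LEFT JOIN keeps every row from `users a`; unmatched rows get NULL for `users b`'s columns.
Matching on a.uid = b.uid.
Matched pairs: 10; unmatched a rows kept: 0.

(Dave, 2); (Liam, 3); (Liam, 3); (Quinn, 4); (Quinn, 4); (Tom, 3); (Tom, 3); (Vik, 6); (Xin, 4); (Xin, 4)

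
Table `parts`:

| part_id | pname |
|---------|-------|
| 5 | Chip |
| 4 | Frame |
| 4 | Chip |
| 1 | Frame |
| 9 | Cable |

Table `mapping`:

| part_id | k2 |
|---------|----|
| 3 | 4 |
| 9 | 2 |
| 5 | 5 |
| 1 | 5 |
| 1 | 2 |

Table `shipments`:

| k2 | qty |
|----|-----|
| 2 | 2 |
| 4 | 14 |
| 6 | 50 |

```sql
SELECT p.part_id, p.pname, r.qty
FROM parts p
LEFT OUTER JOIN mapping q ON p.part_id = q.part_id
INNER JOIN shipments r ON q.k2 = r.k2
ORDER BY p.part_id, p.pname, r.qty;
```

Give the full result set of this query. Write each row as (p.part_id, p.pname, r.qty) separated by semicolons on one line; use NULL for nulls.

(1, Frame, 2); (9, Cable, 2)

Step 1 — p LEFT JOIN q on part_id → 6 row(s).
Then INNER JOIN `shipments r` on k2: keep only rows whose q.k2 appears in r.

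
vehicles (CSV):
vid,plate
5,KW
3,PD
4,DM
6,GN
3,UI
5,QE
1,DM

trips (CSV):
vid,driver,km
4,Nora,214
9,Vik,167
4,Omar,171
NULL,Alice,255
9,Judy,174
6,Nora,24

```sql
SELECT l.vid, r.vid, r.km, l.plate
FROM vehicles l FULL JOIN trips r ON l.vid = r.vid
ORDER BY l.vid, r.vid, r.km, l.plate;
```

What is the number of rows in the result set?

FULL OUTER JOIN keeps every row from both sides; unmatched rows get NULL for the other side's columns.
Matching on l.vid = r.vid. A NULL in a compared column never satisfies the condition.
- l (vid=5) has no partner → padded with NULL.
- l (vid=3) has no partner → padded with NULL.
- l (vid=4) pairs with 2 row(s) of r.
- l (vid=6) pairs with 1 row(s) of r.
- l (vid=3) has no partner → padded with NULL.
- l (vid=5) has no partner → padded with NULL.
- l (vid=1) has no partner → padded with NULL.
- 3 row(s) from r found no l partner → padded with NULL.
Total: 3 matched + 8 padded = 11 rows.

11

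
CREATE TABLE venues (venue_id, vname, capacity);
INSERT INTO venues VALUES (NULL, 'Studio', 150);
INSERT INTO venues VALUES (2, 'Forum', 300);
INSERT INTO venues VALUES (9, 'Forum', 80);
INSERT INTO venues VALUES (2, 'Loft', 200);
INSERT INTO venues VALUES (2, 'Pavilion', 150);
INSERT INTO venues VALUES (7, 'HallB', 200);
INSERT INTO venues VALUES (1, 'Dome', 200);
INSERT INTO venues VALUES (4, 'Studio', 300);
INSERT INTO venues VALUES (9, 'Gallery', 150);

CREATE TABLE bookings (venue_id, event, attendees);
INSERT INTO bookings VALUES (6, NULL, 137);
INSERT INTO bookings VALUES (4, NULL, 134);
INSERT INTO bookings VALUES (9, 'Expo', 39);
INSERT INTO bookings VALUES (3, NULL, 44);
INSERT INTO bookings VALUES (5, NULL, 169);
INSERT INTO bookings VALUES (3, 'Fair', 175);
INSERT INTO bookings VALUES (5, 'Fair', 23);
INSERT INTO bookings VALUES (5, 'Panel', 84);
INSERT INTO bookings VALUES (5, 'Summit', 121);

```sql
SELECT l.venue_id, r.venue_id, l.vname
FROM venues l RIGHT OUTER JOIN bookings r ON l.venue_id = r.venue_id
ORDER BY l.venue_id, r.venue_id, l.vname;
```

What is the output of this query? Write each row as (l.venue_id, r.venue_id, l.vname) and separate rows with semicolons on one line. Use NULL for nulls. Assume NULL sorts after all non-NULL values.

(4, 4, Studio); (9, 9, Forum); (9, 9, Gallery); (NULL, 3, NULL); (NULL, 3, NULL); (NULL, 5, NULL); (NULL, 5, NULL); (NULL, 5, NULL); (NULL, 5, NULL); (NULL, 6, NULL)

RIGHT JOIN keeps every row from `bookings`; unmatched rows get NULL for `venues`'s columns.
Matching on l.venue_id = r.venue_id. A NULL in a compared column never satisfies the condition.
- venue_id=NULL: no matching r row.
- venue_id=2: no matching r row.
- venue_id=9: 1 matching r row(s), so 1 row(s) emitted.
- venue_id=2: no matching r row.
- venue_id=2: no matching r row.
- venue_id=7: no matching r row.
- venue_id=1: no matching r row.
- venue_id=4: 1 matching r row(s), so 1 row(s) emitted.
- venue_id=9: 1 matching r row(s), so 1 row(s) emitted.
- 7 row(s) from r found no l partner → padded with NULL.
After projecting and ordering:
l.venue_id | r.venue_id | l.vname
4 | 4 | Studio
9 | 9 | Forum
9 | 9 | Gallery
NULL | 3 | NULL
NULL | 3 | NULL
NULL | 5 | NULL
NULL | 5 | NULL
NULL | 5 | NULL
NULL | 5 | NULL
NULL | 6 | NULL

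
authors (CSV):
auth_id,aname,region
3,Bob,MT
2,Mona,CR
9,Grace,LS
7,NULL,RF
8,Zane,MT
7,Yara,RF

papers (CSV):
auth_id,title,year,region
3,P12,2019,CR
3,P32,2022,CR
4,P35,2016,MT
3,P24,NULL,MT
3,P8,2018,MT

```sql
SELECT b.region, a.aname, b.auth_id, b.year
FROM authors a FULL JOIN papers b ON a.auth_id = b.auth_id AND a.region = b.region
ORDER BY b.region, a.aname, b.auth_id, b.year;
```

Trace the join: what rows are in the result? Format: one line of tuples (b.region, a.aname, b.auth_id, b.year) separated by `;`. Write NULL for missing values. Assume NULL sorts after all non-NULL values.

(CR, NULL, 3, 2019); (CR, NULL, 3, 2022); (MT, Bob, 3, 2018); (MT, Bob, 3, NULL); (MT, NULL, 4, 2016); (NULL, Grace, NULL, NULL); (NULL, Mona, NULL, NULL); (NULL, Yara, NULL, NULL); (NULL, Zane, NULL, NULL); (NULL, NULL, NULL, NULL)

FULL OUTER JOIN keeps every row from both sides; unmatched rows get NULL for the other side's columns.
Matching on a.auth_id = b.auth_id AND a.region = b.region.
- auth_id=3, region=MT: 2 matching b row(s), so 2 row(s) emitted.
- auth_id=2, region=CR: no b row matches, row kept with b columns NULL.
- auth_id=9, region=LS: no b row matches, row kept with b columns NULL.
- auth_id=7, region=RF: no b row matches, row kept with b columns NULL.
- auth_id=8, region=MT: no b row matches, row kept with b columns NULL.
- auth_id=7, region=RF: no b row matches, row kept with b columns NULL.
- 3 row(s) from b found no a partner → padded with NULL.
After projecting and ordering:
b.region | a.aname | b.auth_id | b.year
CR | NULL | 3 | 2019
CR | NULL | 3 | 2022
MT | Bob | 3 | 2018
MT | Bob | 3 | NULL
MT | NULL | 4 | 2016
NULL | Grace | NULL | NULL
NULL | Mona | NULL | NULL
NULL | Yara | NULL | NULL
NULL | Zane | NULL | NULL
NULL | NULL | NULL | NULL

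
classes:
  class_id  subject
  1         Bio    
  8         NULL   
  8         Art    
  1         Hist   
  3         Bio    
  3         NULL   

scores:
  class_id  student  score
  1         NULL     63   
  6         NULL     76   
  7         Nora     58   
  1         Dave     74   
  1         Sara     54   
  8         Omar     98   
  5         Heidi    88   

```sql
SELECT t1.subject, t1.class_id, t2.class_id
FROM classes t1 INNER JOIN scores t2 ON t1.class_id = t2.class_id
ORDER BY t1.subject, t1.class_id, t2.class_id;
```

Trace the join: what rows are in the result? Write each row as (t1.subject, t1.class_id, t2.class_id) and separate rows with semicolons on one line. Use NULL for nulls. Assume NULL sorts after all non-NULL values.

(Art, 8, 8); (Bio, 1, 1); (Bio, 1, 1); (Bio, 1, 1); (Hist, 1, 1); (Hist, 1, 1); (Hist, 1, 1); (NULL, 8, 8)

INNER JOIN keeps only pairs where the ON condition holds.
Matching on t1.class_id = t2.class_id.
Matched pairs: 8.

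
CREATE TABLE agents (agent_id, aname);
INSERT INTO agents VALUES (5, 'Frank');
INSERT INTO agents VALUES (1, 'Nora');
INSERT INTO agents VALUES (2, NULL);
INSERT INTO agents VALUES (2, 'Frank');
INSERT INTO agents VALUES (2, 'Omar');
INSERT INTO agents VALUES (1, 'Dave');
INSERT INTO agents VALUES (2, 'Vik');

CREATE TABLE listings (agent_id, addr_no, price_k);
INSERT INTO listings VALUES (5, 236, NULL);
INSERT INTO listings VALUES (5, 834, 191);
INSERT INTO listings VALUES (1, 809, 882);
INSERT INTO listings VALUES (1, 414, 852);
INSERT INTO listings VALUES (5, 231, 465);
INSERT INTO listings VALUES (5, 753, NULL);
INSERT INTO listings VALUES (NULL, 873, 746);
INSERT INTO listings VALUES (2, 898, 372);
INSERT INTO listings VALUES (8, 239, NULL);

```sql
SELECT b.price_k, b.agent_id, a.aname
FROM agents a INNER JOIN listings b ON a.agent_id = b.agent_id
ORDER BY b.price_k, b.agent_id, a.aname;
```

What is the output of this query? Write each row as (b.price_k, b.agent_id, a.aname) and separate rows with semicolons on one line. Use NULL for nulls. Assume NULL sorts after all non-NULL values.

INNER JOIN keeps only pairs where the ON condition holds.
Matching on a.agent_id = b.agent_id. A NULL in a compared column never satisfies the condition.
- a (agent_id=5) pairs with 4 row(s) of b.
- a (agent_id=1) pairs with 2 row(s) of b.
- a (agent_id=2) pairs with 1 row(s) of b.
- a (agent_id=2) pairs with 1 row(s) of b.
- a (agent_id=2) pairs with 1 row(s) of b.
- a (agent_id=1) pairs with 2 row(s) of b.
- a (agent_id=2) pairs with 1 row(s) of b.

(191, 5, Frank); (372, 2, Frank); (372, 2, Omar); (372, 2, Vik); (372, 2, NULL); (465, 5, Frank); (852, 1, Dave); (852, 1, Nora); (882, 1, Dave); (882, 1, Nora); (NULL, 5, Frank); (NULL, 5, Frank)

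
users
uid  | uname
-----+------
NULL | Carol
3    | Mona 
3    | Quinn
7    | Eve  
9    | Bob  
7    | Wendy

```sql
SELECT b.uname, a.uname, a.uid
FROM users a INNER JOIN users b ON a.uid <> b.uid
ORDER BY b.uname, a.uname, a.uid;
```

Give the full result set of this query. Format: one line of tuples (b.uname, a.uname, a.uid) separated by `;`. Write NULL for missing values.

(Bob, Eve, 7); (Bob, Mona, 3); (Bob, Quinn, 3); (Bob, Wendy, 7); (Eve, Bob, 9); (Eve, Mona, 3); (Eve, Quinn, 3); (Mona, Bob, 9); (Mona, Eve, 7); (Mona, Wendy, 7); (Quinn, Bob, 9); (Quinn, Eve, 7); (Quinn, Wendy, 7); (Wendy, Bob, 9); (Wendy, Mona, 3); (Wendy, Quinn, 3)

INNER JOIN keeps only pairs where the ON condition holds.
Matching on a.uid <> b.uid. A NULL in a compared column never satisfies the condition.
- uid=NULL: no matching b row, dropped.
- uid=3: 3 matching b row(s), so 3 row(s) emitted.
- uid=3: 3 matching b row(s), so 3 row(s) emitted.
- uid=7: 3 matching b row(s), so 3 row(s) emitted.
- uid=9: 4 matching b row(s), so 4 row(s) emitted.
- uid=7: 3 matching b row(s), so 3 row(s) emitted.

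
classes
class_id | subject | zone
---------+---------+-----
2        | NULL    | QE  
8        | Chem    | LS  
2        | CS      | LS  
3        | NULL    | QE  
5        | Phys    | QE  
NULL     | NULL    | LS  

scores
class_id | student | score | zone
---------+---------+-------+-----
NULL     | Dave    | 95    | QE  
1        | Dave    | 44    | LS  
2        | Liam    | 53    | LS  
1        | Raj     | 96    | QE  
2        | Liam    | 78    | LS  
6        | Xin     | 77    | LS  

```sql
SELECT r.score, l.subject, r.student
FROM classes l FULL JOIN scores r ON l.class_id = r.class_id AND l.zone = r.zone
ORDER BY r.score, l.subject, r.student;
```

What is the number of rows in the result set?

11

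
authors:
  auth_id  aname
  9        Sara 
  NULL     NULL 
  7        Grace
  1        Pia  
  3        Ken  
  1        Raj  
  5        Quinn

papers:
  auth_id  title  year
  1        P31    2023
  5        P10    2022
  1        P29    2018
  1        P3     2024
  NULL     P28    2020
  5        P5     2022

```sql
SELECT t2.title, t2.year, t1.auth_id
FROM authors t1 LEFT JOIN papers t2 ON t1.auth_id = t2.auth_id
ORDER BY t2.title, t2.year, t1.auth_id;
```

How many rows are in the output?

LEFT JOIN keeps every row from `authors`; unmatched rows get NULL for `papers`'s columns.
Matching on t1.auth_id = t2.auth_id. A NULL in a compared column never satisfies the condition.
- t1 row (auth_id=9): no match → kept, t2 columns NULL.
- t1 row (auth_id=NULL): no match → kept, t2 columns NULL.
- t1 row (auth_id=7): no match → kept, t2 columns NULL.
- t1 row (auth_id=1): matches 3 t2 row(s) → 3 output row(s).
- t1 row (auth_id=3): no match → kept, t2 columns NULL.
- t1 row (auth_id=1): matches 3 t2 row(s) → 3 output row(s).
- t1 row (auth_id=5): matches 2 t2 row(s) → 2 output row(s).
Total: 8 matched + 4 padded = 12 rows.

12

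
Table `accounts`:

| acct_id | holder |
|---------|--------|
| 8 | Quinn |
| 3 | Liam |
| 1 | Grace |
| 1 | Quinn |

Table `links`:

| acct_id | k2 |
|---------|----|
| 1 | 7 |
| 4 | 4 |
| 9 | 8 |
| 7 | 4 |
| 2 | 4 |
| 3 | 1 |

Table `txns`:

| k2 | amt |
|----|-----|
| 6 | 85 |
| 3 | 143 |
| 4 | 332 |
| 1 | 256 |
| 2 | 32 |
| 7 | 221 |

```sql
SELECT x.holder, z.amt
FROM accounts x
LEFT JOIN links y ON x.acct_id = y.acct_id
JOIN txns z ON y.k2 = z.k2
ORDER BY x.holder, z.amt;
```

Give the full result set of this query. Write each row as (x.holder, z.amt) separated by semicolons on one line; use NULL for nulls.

Evaluate left to right. First `accounts x LEFT JOIN links y` on acct_id: 4 row(s).
Then INNER JOIN `txns z` on k2: keep only rows whose y.k2 appears in z.

(Grace, 221); (Liam, 256); (Quinn, 221)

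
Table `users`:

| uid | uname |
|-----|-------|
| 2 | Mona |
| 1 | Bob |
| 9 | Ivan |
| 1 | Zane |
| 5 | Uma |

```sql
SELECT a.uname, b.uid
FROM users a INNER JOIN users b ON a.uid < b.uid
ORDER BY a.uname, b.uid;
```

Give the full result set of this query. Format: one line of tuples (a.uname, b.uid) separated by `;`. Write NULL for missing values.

(Bob, 2); (Bob, 5); (Bob, 9); (Mona, 5); (Mona, 9); (Uma, 9); (Zane, 2); (Zane, 5); (Zane, 9)

INNER JOIN keeps only pairs where the ON condition holds.
Matching on a.uid < b.uid.
- a row (uid=2): matches 2 b row(s) → 2 output row(s).
- a row (uid=1): matches 3 b row(s) → 3 output row(s).
- a row (uid=9): no match → dropped.
- a row (uid=1): matches 3 b row(s) → 3 output row(s).
- a row (uid=5): matches 1 b row(s) → 1 output row(s).
After projecting and ordering:
a.uname | b.uid
Bob | 2
Bob | 5
Bob | 9
Mona | 5
Mona | 9
Uma | 9
Zane | 2
Zane | 5
Zane | 9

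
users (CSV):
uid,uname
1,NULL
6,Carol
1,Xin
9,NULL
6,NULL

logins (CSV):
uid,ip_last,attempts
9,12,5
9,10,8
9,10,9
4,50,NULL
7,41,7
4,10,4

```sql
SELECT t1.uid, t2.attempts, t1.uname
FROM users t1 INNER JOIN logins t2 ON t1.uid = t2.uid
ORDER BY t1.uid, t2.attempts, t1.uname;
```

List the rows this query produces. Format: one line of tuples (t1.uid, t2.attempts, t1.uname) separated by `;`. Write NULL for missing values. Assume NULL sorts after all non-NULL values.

INNER JOIN keeps only pairs where the ON condition holds.
Matching on t1.uid = t2.uid.
Matched pairs: 3.

(9, 5, NULL); (9, 8, NULL); (9, 9, NULL)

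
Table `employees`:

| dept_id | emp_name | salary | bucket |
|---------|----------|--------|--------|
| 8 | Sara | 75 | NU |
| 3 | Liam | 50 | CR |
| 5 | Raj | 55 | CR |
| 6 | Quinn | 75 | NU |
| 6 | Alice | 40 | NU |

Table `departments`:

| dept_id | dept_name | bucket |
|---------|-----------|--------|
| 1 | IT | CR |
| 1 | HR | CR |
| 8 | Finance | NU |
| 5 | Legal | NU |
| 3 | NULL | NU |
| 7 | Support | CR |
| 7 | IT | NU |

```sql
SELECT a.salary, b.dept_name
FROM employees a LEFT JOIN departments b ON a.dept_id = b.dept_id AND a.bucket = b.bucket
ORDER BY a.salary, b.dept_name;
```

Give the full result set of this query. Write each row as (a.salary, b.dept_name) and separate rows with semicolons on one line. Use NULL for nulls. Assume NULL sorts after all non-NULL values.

(40, NULL); (50, NULL); (55, NULL); (75, Finance); (75, NULL)

LEFT JOIN keeps every row from `employees`; unmatched rows get NULL for `departments`'s columns.
Matching on a.dept_id = b.dept_id AND a.bucket = b.bucket.
- a row (dept_id=8, bucket=NU): matches 1 b row(s) → 1 output row(s).
- a row (dept_id=3, bucket=CR): no match → kept, b columns NULL.
- a row (dept_id=5, bucket=CR): no match → kept, b columns NULL.
- a row (dept_id=6, bucket=NU): no match → kept, b columns NULL.
- a row (dept_id=6, bucket=NU): no match → kept, b columns NULL.
After projecting and ordering:
a.salary | b.dept_name
40 | NULL
50 | NULL
55 | NULL
75 | Finance
75 | NULL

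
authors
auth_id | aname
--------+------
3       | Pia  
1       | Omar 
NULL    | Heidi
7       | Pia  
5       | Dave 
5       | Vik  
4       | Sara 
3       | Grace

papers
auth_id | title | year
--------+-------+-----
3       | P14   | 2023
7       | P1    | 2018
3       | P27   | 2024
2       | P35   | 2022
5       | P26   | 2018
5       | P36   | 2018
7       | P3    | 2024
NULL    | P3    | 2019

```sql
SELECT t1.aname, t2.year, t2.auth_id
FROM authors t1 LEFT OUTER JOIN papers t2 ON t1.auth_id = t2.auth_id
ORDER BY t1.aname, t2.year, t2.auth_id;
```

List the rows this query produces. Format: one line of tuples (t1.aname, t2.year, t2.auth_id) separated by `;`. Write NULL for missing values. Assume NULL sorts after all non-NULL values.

LEFT JOIN keeps every row from `authors`; unmatched rows get NULL for `papers`'s columns.
Matching on t1.auth_id = t2.auth_id. A NULL in a compared column never satisfies the condition.
- t1 row (auth_id=3): matches 2 t2 row(s) → 2 output row(s).
- t1 row (auth_id=1): no match → kept, t2 columns NULL.
- t1 row (auth_id=NULL): no match → kept, t2 columns NULL.
- t1 row (auth_id=7): matches 2 t2 row(s) → 2 output row(s).
- t1 row (auth_id=5): matches 2 t2 row(s) → 2 output row(s).
- t1 row (auth_id=5): matches 2 t2 row(s) → 2 output row(s).
- t1 row (auth_id=4): no match → kept, t2 columns NULL.
- t1 row (auth_id=3): matches 2 t2 row(s) → 2 output row(s).

(Dave, 2018, 5); (Dave, 2018, 5); (Grace, 2023, 3); (Grace, 2024, 3); (Heidi, NULL, NULL); (Omar, NULL, NULL); (Pia, 2018, 7); (Pia, 2023, 3); (Pia, 2024, 3); (Pia, 2024, 7); (Sara, NULL, NULL); (Vik, 2018, 5); (Vik, 2018, 5)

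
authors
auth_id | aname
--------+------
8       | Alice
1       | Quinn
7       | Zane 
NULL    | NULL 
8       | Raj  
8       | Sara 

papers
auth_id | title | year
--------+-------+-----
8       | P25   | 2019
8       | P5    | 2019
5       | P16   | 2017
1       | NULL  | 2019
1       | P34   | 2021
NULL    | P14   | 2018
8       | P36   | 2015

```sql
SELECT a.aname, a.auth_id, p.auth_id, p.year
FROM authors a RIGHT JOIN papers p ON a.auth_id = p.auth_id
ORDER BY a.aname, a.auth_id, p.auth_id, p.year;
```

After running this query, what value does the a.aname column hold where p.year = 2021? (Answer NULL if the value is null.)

RIGHT JOIN keeps every row from `papers`; unmatched rows get NULL for `authors`'s columns.
Matching on a.auth_id = p.auth_id. A NULL in a compared column never satisfies the condition.
Matched pairs: 11; unmatched p rows kept: 2.

Quinn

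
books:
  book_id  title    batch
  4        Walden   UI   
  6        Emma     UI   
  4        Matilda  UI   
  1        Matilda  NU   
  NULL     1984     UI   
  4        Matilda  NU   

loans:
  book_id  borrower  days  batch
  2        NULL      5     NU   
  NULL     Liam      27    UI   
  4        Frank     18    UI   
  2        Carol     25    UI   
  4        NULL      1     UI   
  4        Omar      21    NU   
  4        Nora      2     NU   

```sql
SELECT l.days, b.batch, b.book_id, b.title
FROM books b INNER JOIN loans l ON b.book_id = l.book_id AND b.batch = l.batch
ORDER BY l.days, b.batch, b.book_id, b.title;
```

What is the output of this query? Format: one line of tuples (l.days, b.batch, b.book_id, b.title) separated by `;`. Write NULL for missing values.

(1, UI, 4, Matilda); (1, UI, 4, Walden); (2, NU, 4, Matilda); (18, UI, 4, Matilda); (18, UI, 4, Walden); (21, NU, 4, Matilda)

INNER JOIN keeps only pairs where the ON condition holds.
Matching on b.book_id = l.book_id AND b.batch = l.batch. A NULL in a compared column never satisfies the condition.
Matched pairs: 6.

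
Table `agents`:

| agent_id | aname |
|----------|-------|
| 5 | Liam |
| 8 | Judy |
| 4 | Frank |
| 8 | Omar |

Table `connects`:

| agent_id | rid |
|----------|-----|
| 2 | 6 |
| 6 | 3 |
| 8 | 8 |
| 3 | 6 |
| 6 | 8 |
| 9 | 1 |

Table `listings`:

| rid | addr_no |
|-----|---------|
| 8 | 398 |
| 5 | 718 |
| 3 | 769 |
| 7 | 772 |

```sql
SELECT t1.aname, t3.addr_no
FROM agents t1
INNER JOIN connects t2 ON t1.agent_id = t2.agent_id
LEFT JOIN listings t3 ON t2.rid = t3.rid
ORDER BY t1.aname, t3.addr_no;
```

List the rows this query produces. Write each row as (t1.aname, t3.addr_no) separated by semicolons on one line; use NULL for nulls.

(Judy, 398); (Omar, 398)

Joins associate left-to-right: agents INNER JOIN connects on agent_id gives 2 intermediate row(s).
Then LEFT JOIN `listings t3` on rid: each of those 2 rows is kept; rows whose t2.rid has no match in t3 get NULL for t3's columns.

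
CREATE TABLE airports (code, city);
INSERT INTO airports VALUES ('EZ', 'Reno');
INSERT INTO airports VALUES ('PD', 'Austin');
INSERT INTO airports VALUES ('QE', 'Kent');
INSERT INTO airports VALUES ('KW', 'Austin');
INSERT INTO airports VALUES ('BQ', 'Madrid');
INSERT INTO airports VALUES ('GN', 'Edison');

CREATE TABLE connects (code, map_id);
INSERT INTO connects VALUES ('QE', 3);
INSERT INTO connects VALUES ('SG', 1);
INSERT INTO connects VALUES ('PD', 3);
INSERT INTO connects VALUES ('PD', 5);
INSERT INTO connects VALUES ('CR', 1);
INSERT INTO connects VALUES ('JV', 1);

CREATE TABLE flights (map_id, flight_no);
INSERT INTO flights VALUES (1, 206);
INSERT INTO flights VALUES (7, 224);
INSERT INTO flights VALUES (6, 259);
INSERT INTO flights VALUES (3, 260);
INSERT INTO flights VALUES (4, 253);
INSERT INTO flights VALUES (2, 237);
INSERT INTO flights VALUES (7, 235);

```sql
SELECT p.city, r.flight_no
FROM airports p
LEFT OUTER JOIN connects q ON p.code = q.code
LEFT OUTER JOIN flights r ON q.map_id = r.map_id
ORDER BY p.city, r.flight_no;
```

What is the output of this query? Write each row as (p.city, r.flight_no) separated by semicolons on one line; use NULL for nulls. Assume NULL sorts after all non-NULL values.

Step 1 — p LEFT JOIN q on code → 7 row(s).
Then LEFT JOIN `flights r` on map_id: each of those 7 rows is kept; rows whose q.map_id has no match in r get NULL for r's columns.

(Austin, 260); (Austin, NULL); (Austin, NULL); (Edison, NULL); (Kent, 260); (Madrid, NULL); (Reno, NULL)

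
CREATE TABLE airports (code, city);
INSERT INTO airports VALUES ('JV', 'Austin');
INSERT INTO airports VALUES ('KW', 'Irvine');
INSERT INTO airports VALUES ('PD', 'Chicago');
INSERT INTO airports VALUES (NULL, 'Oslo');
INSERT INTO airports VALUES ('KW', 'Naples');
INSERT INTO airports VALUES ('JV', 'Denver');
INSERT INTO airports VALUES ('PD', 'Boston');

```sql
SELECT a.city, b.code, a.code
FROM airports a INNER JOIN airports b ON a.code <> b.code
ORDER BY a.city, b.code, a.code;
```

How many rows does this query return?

INNER JOIN keeps only pairs where the ON condition holds.
Matching on a.code <> b.code. A NULL in a compared column never satisfies the condition.
- code=JV: 4 matching b row(s), so 4 row(s) emitted.
- code=KW: 4 matching b row(s), so 4 row(s) emitted.
- code=PD: 4 matching b row(s), so 4 row(s) emitted.
- code=NULL: no matching b row, dropped.
- code=KW: 4 matching b row(s), so 4 row(s) emitted.
- code=JV: 4 matching b row(s), so 4 row(s) emitted.
- code=PD: 4 matching b row(s), so 4 row(s) emitted.
Total: 24 rows.

24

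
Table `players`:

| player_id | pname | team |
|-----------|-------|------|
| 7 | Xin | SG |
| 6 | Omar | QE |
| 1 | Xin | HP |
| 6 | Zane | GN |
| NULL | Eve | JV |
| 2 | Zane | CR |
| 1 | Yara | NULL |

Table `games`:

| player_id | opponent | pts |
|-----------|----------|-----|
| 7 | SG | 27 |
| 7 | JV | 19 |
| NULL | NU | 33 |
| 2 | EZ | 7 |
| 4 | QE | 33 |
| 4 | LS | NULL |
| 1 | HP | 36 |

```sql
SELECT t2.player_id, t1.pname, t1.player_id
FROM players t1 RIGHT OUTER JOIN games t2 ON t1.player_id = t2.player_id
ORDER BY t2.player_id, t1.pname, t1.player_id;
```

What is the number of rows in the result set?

8

RIGHT JOIN keeps every row from `games`; unmatched rows get NULL for `players`'s columns.
Matching on t1.player_id = t2.player_id. A NULL in a compared column never satisfies the condition.
- player_id=7: 2 matching t2 row(s), so 2 row(s) emitted.
- player_id=6: no matching t2 row.
- player_id=1: 1 matching t2 row(s), so 1 row(s) emitted.
- player_id=6: no matching t2 row.
- player_id=NULL: no matching t2 row.
- player_id=2: 1 matching t2 row(s), so 1 row(s) emitted.
- player_id=1: 1 matching t2 row(s), so 1 row(s) emitted.
- 3 row(s) from t2 found no t1 partner → padded with NULL.
Total: 5 matched + 3 padded = 8 rows.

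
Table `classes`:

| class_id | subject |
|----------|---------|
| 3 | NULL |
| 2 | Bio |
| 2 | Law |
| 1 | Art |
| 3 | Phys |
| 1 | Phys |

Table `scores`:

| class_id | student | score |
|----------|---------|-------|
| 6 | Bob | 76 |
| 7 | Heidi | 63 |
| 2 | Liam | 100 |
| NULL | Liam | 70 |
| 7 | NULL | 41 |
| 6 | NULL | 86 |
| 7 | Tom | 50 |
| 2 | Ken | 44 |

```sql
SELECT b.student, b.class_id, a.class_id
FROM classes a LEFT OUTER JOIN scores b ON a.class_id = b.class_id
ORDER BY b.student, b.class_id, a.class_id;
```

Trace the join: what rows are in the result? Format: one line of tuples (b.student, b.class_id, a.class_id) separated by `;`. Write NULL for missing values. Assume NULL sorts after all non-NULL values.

LEFT JOIN keeps every row from `classes`; unmatched rows get NULL for `scores`'s columns.
Matching on a.class_id = b.class_id. A NULL in a compared column never satisfies the condition.
- a (class_id=3) has no partner → padded with NULL.
- a (class_id=2) pairs with 2 row(s) of b.
- a (class_id=2) pairs with 2 row(s) of b.
- a (class_id=1) has no partner → padded with NULL.
- a (class_id=3) has no partner → padded with NULL.
- a (class_id=1) has no partner → padded with NULL.
After projecting and ordering:
b.student | b.class_id | a.class_id
Ken | 2 | 2
Ken | 2 | 2
Liam | 2 | 2
Liam | 2 | 2
NULL | NULL | 1
NULL | NULL | 1
NULL | NULL | 3
NULL | NULL | 3

(Ken, 2, 2); (Ken, 2, 2); (Liam, 2, 2); (Liam, 2, 2); (NULL, NULL, 1); (NULL, NULL, 1); (NULL, NULL, 3); (NULL, NULL, 3)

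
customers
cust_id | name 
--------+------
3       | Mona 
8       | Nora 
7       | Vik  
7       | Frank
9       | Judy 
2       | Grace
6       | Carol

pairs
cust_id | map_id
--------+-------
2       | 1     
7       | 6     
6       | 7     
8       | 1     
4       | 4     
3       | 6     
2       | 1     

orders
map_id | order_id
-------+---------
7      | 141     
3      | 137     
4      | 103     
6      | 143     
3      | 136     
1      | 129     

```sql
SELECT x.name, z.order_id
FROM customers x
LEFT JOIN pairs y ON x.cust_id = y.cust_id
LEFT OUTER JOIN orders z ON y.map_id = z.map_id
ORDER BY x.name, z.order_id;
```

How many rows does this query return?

8

Step 1 — x LEFT JOIN y on cust_id → 8 row(s).
Then LEFT JOIN `orders z` on map_id: each of those 8 rows is kept; rows whose y.map_id has no match in z get NULL for z's columns.
Result: 8 row(s).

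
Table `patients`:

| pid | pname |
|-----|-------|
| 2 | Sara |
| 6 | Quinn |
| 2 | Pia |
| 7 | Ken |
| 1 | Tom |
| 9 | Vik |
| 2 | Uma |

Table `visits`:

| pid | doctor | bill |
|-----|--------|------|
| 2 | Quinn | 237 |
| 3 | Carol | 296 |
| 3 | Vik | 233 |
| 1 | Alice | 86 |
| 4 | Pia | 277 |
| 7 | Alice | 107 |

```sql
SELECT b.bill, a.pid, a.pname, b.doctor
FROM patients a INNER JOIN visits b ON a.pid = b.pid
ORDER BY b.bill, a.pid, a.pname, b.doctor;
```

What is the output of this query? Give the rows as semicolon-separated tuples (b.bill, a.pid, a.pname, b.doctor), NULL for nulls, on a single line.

INNER JOIN keeps only pairs where the ON condition holds.
Matching on a.pid = b.pid.
- a[0] pid=2 → 1 match(es) in b → 1 row(s).
- a[1] pid=6 → no match; dropped.
- a[2] pid=2 → 1 match(es) in b → 1 row(s).
- a[3] pid=7 → 1 match(es) in b → 1 row(s).
- a[4] pid=1 → 1 match(es) in b → 1 row(s).
- a[5] pid=9 → no match; dropped.
- a[6] pid=2 → 1 match(es) in b → 1 row(s).
After projecting and ordering:
b.bill | a.pid | a.pname | b.doctor
86 | 1 | Tom | Alice
107 | 7 | Ken | Alice
237 | 2 | Pia | Quinn
237 | 2 | Sara | Quinn
237 | 2 | Uma | Quinn

(86, 1, Tom, Alice); (107, 7, Ken, Alice); (237, 2, Pia, Quinn); (237, 2, Sara, Quinn); (237, 2, Uma, Quinn)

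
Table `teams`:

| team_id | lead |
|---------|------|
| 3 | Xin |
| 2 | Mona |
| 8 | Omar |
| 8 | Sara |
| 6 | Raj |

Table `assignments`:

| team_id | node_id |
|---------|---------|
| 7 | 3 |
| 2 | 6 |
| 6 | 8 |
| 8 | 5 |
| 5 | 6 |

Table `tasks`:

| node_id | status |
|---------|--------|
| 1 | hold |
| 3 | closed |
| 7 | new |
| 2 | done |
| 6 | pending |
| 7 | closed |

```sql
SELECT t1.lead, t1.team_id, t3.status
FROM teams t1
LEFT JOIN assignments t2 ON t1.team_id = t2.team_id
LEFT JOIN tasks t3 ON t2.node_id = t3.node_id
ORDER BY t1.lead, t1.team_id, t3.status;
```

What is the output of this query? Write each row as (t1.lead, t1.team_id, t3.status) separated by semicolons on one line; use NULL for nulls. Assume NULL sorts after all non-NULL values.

Joins associate left-to-right: teams LEFT JOIN assignments on team_id gives 5 intermediate row(s).
Then LEFT JOIN `tasks t3` on node_id: each of those 5 rows is kept; rows whose t2.node_id has no match in t3 get NULL for t3's columns.

(Mona, 2, pending); (Omar, 8, NULL); (Raj, 6, NULL); (Sara, 8, NULL); (Xin, 3, NULL)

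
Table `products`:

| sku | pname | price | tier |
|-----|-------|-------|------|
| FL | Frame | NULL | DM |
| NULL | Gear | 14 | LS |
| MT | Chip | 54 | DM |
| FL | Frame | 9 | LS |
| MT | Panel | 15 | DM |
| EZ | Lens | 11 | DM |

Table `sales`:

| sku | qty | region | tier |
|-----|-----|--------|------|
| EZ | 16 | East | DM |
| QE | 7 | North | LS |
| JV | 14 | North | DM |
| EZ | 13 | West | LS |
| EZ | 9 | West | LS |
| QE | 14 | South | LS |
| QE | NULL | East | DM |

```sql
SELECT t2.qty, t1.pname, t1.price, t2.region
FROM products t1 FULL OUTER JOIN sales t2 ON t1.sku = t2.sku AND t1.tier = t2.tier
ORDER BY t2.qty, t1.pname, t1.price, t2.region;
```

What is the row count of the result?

12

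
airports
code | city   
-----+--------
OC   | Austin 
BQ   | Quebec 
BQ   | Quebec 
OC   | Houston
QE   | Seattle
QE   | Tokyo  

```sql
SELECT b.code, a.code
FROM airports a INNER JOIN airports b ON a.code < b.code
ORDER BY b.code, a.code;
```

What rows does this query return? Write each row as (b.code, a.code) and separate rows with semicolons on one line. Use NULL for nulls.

INNER JOIN keeps only pairs where the ON condition holds.
Matching on a.code < b.code.
- a (code=OC) pairs with 2 row(s) of b.
- a (code=BQ) pairs with 4 row(s) of b.
- a (code=BQ) pairs with 4 row(s) of b.
- a (code=OC) pairs with 2 row(s) of b.
- a (code=QE) has no partner → excluded.
- a (code=QE) has no partner → excluded.

(OC, BQ); (OC, BQ); (OC, BQ); (OC, BQ); (QE, BQ); (QE, BQ); (QE, BQ); (QE, BQ); (QE, OC); (QE, OC); (QE, OC); (QE, OC)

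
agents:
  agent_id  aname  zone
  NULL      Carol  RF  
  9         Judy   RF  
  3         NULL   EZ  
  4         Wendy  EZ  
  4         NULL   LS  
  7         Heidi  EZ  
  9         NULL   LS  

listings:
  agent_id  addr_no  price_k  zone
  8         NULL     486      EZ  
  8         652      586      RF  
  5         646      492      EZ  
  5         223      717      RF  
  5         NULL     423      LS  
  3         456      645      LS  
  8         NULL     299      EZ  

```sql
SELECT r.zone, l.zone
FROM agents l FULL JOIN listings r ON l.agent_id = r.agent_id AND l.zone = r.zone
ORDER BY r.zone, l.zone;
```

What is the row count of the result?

14

FULL OUTER JOIN keeps every row from both sides; unmatched rows get NULL for the other side's columns.
Matching on l.agent_id = r.agent_id AND l.zone = r.zone. A NULL in a compared column never satisfies the condition.
- l (agent_id=NULL, zone=RF) has no partner → padded with NULL.
- l (agent_id=9, zone=RF) has no partner → padded with NULL.
- l (agent_id=3, zone=EZ) has no partner → padded with NULL.
- l (agent_id=4, zone=EZ) has no partner → padded with NULL.
- l (agent_id=4, zone=LS) has no partner → padded with NULL.
- l (agent_id=7, zone=EZ) has no partner → padded with NULL.
- l (agent_id=9, zone=LS) has no partner → padded with NULL.
- plus 7 unmatched r row(s), each kept with NULL l columns.
Total: 0 matched + 14 padded = 14 rows.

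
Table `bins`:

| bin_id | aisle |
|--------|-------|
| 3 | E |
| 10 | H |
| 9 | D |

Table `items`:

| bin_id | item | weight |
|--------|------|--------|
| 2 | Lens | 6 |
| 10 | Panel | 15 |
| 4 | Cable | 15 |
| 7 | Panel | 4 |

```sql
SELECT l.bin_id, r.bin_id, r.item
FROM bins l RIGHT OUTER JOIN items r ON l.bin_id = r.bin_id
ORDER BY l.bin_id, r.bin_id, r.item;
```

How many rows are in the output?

RIGHT JOIN keeps every row from `items`; unmatched rows get NULL for `bins`'s columns.
Matching on l.bin_id = r.bin_id.
- l (bin_id=3) has no partner in r.
- l (bin_id=10) pairs with 1 row(s) of r.
- l (bin_id=9) has no partner in r.
- 3 row(s) from r found no l partner → padded with NULL.
Total: 1 matched + 3 padded = 4 rows.

4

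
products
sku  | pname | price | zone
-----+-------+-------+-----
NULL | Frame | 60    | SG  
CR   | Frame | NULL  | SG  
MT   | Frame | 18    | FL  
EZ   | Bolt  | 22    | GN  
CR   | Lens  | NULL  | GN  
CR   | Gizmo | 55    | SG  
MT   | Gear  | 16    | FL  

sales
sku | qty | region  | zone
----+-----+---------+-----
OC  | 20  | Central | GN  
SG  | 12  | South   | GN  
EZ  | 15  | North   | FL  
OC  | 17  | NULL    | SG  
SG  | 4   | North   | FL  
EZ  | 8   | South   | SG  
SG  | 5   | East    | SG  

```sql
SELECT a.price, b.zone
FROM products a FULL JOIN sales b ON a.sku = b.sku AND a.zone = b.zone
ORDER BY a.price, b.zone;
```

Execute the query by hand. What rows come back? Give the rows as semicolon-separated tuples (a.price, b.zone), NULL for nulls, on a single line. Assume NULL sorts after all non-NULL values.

FULL OUTER JOIN keeps every row from both sides; unmatched rows get NULL for the other side's columns.
Matching on a.sku = b.sku AND a.zone = b.zone. A NULL in a compared column never satisfies the condition.
- sku=NULL, zone=SG: no b row matches, row kept with b columns NULL.
- sku=CR, zone=SG: no b row matches, row kept with b columns NULL.
- sku=MT, zone=FL: no b row matches, row kept with b columns NULL.
- sku=EZ, zone=GN: no b row matches, row kept with b columns NULL.
- sku=CR, zone=GN: no b row matches, row kept with b columns NULL.
- sku=CR, zone=SG: no b row matches, row kept with b columns NULL.
- sku=MT, zone=FL: no b row matches, row kept with b columns NULL.
- plus 7 unmatched b row(s), each kept with NULL a columns.

(16, NULL); (18, NULL); (22, NULL); (55, NULL); (60, NULL); (NULL, FL); (NULL, FL); (NULL, GN); (NULL, GN); (NULL, SG); (NULL, SG); (NULL, SG); (NULL, NULL); (NULL, NULL)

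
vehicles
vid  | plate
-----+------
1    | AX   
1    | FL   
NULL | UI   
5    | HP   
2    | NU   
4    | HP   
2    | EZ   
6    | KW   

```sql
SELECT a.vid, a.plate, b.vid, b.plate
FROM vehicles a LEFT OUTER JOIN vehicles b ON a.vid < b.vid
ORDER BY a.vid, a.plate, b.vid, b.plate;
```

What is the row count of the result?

21

LEFT JOIN keeps every row from `vehicles a`; unmatched rows get NULL for `vehicles b`'s columns.
Matching on a.vid < b.vid. A NULL in a compared column never satisfies the condition.
- vid=1: 5 matching b row(s), so 5 row(s) emitted.
- vid=1: 5 matching b row(s), so 5 row(s) emitted.
- vid=NULL: no b row matches, row kept with b columns NULL.
- vid=5: 1 matching b row(s), so 1 row(s) emitted.
- vid=2: 3 matching b row(s), so 3 row(s) emitted.
- vid=4: 2 matching b row(s), so 2 row(s) emitted.
- vid=2: 3 matching b row(s), so 3 row(s) emitted.
- vid=6: no b row matches, row kept with b columns NULL.
Total: 19 matched + 2 padded = 21 rows.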